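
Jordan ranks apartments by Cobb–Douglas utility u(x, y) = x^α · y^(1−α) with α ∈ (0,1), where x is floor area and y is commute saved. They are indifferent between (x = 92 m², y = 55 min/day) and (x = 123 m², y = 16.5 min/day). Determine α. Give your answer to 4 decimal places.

Set the two utilities equal: 92^α·55^(1−α) = 123^α·16.5^(1−α).
Rearrange to (92/123)^α = (16.5/55)^(1−α) and take logs: α·-0.2903958 = (1−α)·-1.2039728.
Thus α·(-1.4943686) = -1.2039728, so α = -1.2039728/-1.4943686 ≈ 0.8057.

α ≈ 0.8057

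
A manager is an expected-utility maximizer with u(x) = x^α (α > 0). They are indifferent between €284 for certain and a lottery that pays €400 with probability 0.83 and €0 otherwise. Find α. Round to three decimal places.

Since u(0) = 0, the lottery's EU is 0.83·400^α.
Indifference: 284^α = 0.83·400^α, so (284/400)^α = 0.83.
Take logs: α = ln 0.83 / ln(284/400) ≈ 0.54404.

α ≈ 0.544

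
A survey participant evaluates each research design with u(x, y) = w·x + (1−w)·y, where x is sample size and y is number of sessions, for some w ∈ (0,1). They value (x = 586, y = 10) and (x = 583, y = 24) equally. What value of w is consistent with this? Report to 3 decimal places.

u(586,10) = u(583,24) means w·586 + (1−w)·10 = w·583 + (1−w)·24.
w·(586−583) = (1−w)·(24−10), i.e. w·3 = (1−w)·14.
Hence w = 14/(3+14) = 14/17 = 0.824.

w = 0.824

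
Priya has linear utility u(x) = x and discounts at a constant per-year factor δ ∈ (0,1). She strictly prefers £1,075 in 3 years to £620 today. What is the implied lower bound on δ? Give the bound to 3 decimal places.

δ > 0.832

The preference means 620 < δ^3·1075.
Hence δ^3 > 620/1075 = 0.57674, and x ↦ x^(1/3) is increasing on (0,∞).
δ > (620/1075)^(1/3) ≈ 0.832.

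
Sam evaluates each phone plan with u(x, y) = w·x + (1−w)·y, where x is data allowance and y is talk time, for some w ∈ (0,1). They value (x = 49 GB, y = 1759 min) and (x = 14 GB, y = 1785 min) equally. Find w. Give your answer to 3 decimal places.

Indifference: w·49 + (1−w)·1759 = w·14 + (1−w)·1785.
w·(49−14) = (1−w)·(1785−1759), i.e. w·35 = (1−w)·26.
So w/(1−w) = 26/35 = 0.7429, giving w = 26/(35+26) = 0.426.

w = 0.426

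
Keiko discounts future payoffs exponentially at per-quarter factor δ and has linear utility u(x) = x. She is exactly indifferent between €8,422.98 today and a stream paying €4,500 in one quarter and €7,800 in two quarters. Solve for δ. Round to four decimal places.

Equating present values: 8422.98 = 4500δ + 7800δ².
Rearranged: 7800δ² + 4500δ − 8422.98 = 0.
The positive root is δ = [−4500 + √(4500² + 4·7800·8422.98)] / (2·7800) = (−4500 + 16824.000)/15600 ≈ 0.7900.

δ ≈ 0.7900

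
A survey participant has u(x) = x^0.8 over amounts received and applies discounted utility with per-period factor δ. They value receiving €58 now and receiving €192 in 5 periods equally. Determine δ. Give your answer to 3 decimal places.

Indifference means u(58) = δ^5 · u(192), so δ^5 = u(58)/u(192).
Since u(x) = x^0.8, δ^5 = (58/192)^0.8 = 0.30208^0.8 = 0.38380.
Taking the 5th root: δ = 0.38380^(1/5) ≈ 0.826.

δ ≈ 0.826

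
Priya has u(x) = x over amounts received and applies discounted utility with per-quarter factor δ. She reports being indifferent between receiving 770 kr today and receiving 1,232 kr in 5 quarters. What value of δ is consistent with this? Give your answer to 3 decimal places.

Equating discounted utilities: u(770) = δ^5·u(1232) ⇒ δ^5 = u(770)/u(1232).
With u(x) = x: δ^5 = 770/1232 = 0.62500.
Taking the 5th root: δ = 0.62500^(1/5) ≈ 0.910.

δ ≈ 0.910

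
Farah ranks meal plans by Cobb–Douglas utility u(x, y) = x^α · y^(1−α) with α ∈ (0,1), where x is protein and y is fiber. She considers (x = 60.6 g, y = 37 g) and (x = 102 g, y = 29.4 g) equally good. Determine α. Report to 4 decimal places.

α ≈ 0.3063

The Cobb–Douglas utilities coincide, so 60.6^α·37^(1−α) = 102^α·29.4^(1−α).
Rearrange to (60.6/102)^α = (29.4/37)^(1−α) and take logs: α·-0.5206779 = (1−α)·-0.2299232.
So α/(1−α) = (-0.2299232)/(-0.5206779) = 0.4415843, and α = 0.4415843/1.4415843 ≈ 0.3063.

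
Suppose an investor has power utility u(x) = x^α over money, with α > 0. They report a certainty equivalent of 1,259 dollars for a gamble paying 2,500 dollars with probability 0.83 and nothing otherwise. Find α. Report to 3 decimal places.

α ≈ 0.272

EU(lottery) = 0.83·2500^α + 0.17·0 = 0.83·2500^α.
Equating: 1259^α = 0.83·2500^α, i.e. 0.5036^α = 0.83.
Take logs: α = ln 0.83 / ln(1259/2500) ≈ 0.27163.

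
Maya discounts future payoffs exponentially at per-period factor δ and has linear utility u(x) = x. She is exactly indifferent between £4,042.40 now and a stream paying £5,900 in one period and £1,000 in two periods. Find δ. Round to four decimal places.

δ ≈ 0.6200

Present value of the stream is 5900·δ + 1000·δ². Indifference gives 5900δ + 1000δ² = 4042.40.
That is, 1000δ² + 5900δ − 4042.40 = 0, a quadratic in δ.
δ = (−5900 + √(5900² + 4·1000·4042.40)) / (2·1000) = (−5900 + √50979600.00) / 2000 ≈ 0.6200.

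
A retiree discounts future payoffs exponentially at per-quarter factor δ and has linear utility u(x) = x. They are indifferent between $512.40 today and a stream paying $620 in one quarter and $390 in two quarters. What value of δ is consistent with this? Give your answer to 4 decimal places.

δ ≈ 0.6000

Present value of the stream is 620·δ + 390·δ². Indifference gives 620δ + 390δ² = 512.40.
That is, 390δ² + 620δ − 512.40 = 0, a quadratic in δ.
By the quadratic formula (taking the positive root), δ = (−620 + √1183744.00) / 780 ≈ 0.6000.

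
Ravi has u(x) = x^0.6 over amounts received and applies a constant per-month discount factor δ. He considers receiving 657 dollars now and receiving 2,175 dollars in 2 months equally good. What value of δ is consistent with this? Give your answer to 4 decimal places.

δ ≈ 0.6983

Equating discounted utilities: u(657) = δ^2·u(2175) ⇒ δ^2 = u(657)/u(2175).
With u(x) = x^0.6: δ^2 = 657^0.6/2175^0.6 = (657/2175)^0.6 = 0.48760.
So δ = 0.48760^(1/2) ≈ 0.6983.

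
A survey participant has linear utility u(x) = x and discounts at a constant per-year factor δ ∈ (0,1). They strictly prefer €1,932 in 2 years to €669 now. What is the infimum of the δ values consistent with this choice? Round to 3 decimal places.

Under u(x) = x this choice says 669 < δ^2·1932.
Hence δ^2 > 669/1932 = 0.34627, and x ↦ x^(1/2) is increasing on (0,∞).
δ > 0.34627^(1/2) = 0.588.

δ > 0.588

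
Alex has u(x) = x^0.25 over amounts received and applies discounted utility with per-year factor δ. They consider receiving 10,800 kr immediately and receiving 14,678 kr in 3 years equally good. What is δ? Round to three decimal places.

Equating discounted utilities: u(10800) = δ^3·u(14678) ⇒ δ^3 = u(10800)/u(14678).
Since u(x) = x^0.25, δ^3 = (10800/14678)^0.25 = 0.73580^0.25 = 0.92617.
Taking the cube root: δ = 0.92617^(1/3) ≈ 0.975.

δ ≈ 0.975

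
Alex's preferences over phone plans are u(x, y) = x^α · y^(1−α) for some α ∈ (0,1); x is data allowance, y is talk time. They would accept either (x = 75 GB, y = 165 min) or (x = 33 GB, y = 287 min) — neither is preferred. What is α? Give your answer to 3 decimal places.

α ≈ 0.403

Set the two utilities equal: 75^α·165^(1−α) = 33^α·287^(1−α).
Rearrange to (75/33)^α = (287/165)^(1−α) and take logs: α·0.820981 = (1−α)·0.553537.
Thus α·(1.374518) = 0.553537, so α = 0.553537/1.374518 ≈ 0.403.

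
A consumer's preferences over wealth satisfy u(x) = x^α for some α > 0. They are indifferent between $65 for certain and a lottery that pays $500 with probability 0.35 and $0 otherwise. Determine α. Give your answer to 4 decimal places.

Since u(0) = 0, the lottery's EU is 0.35·500^α.
Equating: 65^α = 0.35·500^α, i.e. 0.1300^α = 0.35.
Taking logs: α·ln(65/500) = ln(0.35), so α = -1.0498221 / -2.0402208 ≈ 0.5146.

α ≈ 0.5146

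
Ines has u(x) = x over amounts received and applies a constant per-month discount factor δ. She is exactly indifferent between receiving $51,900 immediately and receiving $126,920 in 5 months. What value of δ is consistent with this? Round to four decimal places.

δ ≈ 0.8362

Indifference means u(51900) = δ^5 · u(126920), so δ^5 = u(51900)/u(126920).
With u(x) = x: δ^5 = 51900/126920 = 0.40892.
So δ = 0.40892^(1/5) ≈ 0.8362.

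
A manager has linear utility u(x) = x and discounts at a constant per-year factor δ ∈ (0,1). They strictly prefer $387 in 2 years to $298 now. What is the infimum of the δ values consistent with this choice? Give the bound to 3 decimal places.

Comparing present values: 298 < δ^2·387.
So δ^2 > 298/387 = 0.77003; taking the square root of both positive sides preserves the inequality.
δ > (298/387)^(1/2) ≈ 0.878.

δ > 0.878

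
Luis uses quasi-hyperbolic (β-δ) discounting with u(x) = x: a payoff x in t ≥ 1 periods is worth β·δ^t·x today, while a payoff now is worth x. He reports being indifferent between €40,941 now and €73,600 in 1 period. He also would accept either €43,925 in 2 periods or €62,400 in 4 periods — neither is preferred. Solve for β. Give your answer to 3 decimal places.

β ≈ 0.663

From the later pair, β·δ^2·43925 = β·δ^4·62400; dividing through, δ^2 = 43925/62400 = 0.70393, so δ = 0.83900.
Now use the now-vs-future pair: 40941 = β·δ·73600 gives β = 40941/(0.83900·73600) ≈ 0.663.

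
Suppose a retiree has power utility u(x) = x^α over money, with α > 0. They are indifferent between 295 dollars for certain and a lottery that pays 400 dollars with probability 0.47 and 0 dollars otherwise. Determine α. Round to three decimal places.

The lottery's expected utility is 0.47·u(400) + 0.53·u(0) = 0.47·400^α (since u(0) = 0 for α > 0).
Indifference: 295^α = 0.47·400^α, so (295/400)^α = 0.47.
α = ln(0.47) / ln(295/400) = -0.755023/-0.304489 ≈ 2.480.

α ≈ 2.480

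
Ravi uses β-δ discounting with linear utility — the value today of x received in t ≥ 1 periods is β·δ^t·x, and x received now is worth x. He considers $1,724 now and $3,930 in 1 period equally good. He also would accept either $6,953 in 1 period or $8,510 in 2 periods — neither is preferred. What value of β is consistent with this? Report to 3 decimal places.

Both payoffs in the second observation are in the future, so β drops out: δ^1·6953 = δ^2·8510 ⇒ δ = 6953/8510 = 0.81704.
Now use the now-vs-future pair: 1724 = β·δ·3930 gives β = 1724/(0.81704·3930) ≈ 0.537.

β ≈ 0.537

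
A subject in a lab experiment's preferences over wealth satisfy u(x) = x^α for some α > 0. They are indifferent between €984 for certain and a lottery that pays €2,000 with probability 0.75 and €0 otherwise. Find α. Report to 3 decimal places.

α ≈ 0.406

The lottery's expected utility is 0.75·u(2000) + 0.25·u(0) = 0.75·2000^α (since u(0) = 0 for α > 0).
Indifference: 984^α = 0.75·2000^α, so (984/2000)^α = 0.75.
Taking logs: α·ln(984/2000) = ln(0.75), so α = -0.287682 / -0.709277 ≈ 0.406.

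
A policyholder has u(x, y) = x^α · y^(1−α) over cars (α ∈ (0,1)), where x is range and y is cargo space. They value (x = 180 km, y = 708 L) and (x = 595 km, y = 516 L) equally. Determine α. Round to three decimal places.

Indifference: 180^α · 708^(1−α) = 595^α · 516^(1−α).
Rearrange to (180/595)^α = (516/708)^(1−α) and take logs: α·-1.195605 = (1−α)·-0.316337.
So α/(1−α) = (-0.316337)/(-1.195605) = 0.264583, and α = 0.264583/1.264583 ≈ 0.209.

α ≈ 0.209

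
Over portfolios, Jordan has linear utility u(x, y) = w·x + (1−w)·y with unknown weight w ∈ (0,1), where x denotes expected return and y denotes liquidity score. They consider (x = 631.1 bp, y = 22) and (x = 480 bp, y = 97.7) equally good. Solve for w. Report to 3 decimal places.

w = 0.334

u(631.1,22) = u(480,97.7) means w·631.1 + (1−w)·22 = w·480 + (1−w)·97.7.
Collecting terms: w·151.1 = (1−w)·75.7.
The marginal rate of substitution is 75.7/151.1, so w = 75.7/(151.1+75.7) = 0.334.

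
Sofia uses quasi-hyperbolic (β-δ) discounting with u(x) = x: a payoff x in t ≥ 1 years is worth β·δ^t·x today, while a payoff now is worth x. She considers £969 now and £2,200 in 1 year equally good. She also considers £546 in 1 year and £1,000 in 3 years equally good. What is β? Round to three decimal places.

β ≈ 0.596

Both payoffs in the second observation are in the future, so β drops out: δ^1·546 = δ^3·1000 ⇒ δ^2 = 546/1000 = 0.54600, so δ = 0.73892.
Now use the now-vs-future pair: 969 = β·δ·2200 gives β = 969/(0.73892·2200) ≈ 0.596.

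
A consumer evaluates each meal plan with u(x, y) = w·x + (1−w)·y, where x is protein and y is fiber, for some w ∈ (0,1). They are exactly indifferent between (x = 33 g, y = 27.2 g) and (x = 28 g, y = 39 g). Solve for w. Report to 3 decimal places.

w = 0.702

Equating utilities: w·33 + (1−w)·27.2 = w·28 + (1−w)·39.
Rearranging, 5·w − 11.8·(1−w) = 0.
The marginal rate of substitution is 11.8/5, so w = 11.8/(5+11.8) = 0.702.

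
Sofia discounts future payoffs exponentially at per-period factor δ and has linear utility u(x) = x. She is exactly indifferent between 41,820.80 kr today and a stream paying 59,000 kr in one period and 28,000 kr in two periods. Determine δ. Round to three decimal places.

The stream is worth 59000δ + 28000δ² today, so 59000δ + 28000δ² = 41820.80.
So 28000δ² + 59000δ − 41820.80 = 0.
δ = (−59000 + √(59000² + 4·28000·41820.80)) / (2·28000) = (−59000 + √8164929600.00) / 56000 ≈ 0.560.

δ ≈ 0.560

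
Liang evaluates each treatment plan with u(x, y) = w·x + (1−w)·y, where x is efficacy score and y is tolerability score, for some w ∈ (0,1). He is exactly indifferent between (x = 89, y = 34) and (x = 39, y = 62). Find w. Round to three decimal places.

u(89,34) = u(39,62) means w·89 + (1−w)·34 = w·39 + (1−w)·62.
Rearranging, 50·w − 28·(1−w) = 0.
The marginal rate of substitution is 28/50, so w = 28/(50+28) = 0.359.

w = 0.359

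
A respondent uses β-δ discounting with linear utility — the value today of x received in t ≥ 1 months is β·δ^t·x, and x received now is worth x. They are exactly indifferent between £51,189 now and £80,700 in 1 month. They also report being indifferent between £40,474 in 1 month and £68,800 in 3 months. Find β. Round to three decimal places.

The second indifference involves only future payoffs, so β cancels: β·δ^1·40474 = β·δ^3·68800, giving δ^2 = 40474/68800 = 0.58828, so δ = 0.76700.
Substituting δ into 51189 = β·δ·80700: β = 51189/(61896.683) ≈ 0.827.

β ≈ 0.827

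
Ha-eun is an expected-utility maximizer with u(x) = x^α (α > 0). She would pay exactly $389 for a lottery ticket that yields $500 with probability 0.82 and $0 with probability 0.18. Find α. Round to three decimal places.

Since u(0) = 0, the lottery's EU is 0.82·500^α.
Equating: 389^α = 0.82·500^α, i.e. 0.7780^α = 0.82.
Taking logs: α·ln(389/500) = ln(0.82), so α = -0.198451 / -0.251029 ≈ 0.791.

α ≈ 0.791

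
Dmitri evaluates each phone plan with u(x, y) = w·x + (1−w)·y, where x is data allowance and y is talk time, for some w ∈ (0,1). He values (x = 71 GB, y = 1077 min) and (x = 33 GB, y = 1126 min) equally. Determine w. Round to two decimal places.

w = 0.56

Equating utilities: w·71 + (1−w)·1077 = w·33 + (1−w)·1126.
Rearranging, 38·w − 49·(1−w) = 0.
Hence w = 49/(38+49) = 49/87 = 0.56.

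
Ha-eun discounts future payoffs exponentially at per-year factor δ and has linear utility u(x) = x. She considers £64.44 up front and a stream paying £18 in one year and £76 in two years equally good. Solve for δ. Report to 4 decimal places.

δ ≈ 0.8100

Present value of the stream is 18·δ + 76·δ². Indifference gives 18δ + 76δ² = 64.44.
So 76δ² + 18δ − 64.44 = 0.
By the quadratic formula (taking the positive root), δ = (−18 + √19913.76) / 152 ≈ 0.8100.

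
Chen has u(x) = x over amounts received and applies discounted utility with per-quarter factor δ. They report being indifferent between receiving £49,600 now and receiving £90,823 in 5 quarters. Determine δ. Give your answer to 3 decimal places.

Equating discounted utilities: u(49600) = δ^5·u(90823) ⇒ δ^5 = u(49600)/u(90823).
With u(x) = x: δ^5 = 49600/90823 = 0.54612.
So δ = 0.54612^(1/5) ≈ 0.886.

δ ≈ 0.886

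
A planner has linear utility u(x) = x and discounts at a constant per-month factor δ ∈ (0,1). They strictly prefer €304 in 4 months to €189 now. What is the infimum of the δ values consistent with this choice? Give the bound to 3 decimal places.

δ > 0.888

Under u(x) = x this choice says 189 < δ^4·304.
Dividing by 304: δ^4 > 0.62171. Both sides are positive, so the 4th root keeps the direction.
δ > 0.62171^(1/4) = 0.888.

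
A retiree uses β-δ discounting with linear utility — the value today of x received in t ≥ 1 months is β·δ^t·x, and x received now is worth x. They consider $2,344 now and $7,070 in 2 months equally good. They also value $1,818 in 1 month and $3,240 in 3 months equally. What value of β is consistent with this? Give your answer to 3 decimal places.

The second indifference involves only future payoffs, so β cancels: β·δ^1·1818 = β·δ^3·3240, giving δ^2 = 1818/3240 = 0.56111, so δ = 0.74907.
Substituting δ into 2344 = β·δ^2·7070: β = 2344/(3967.056) ≈ 0.591.

β ≈ 0.591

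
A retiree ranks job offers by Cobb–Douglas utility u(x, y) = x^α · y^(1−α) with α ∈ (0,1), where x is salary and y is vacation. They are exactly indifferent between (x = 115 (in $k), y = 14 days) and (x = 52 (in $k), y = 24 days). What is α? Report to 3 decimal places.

α ≈ 0.404

The Cobb–Douglas utilities coincide, so 115^α·14^(1−α) = 52^α·24^(1−α).
Rearrange to (115/52)^α = (24/14)^(1−α) and take logs: α·0.793688 = (1−α)·0.538997.
Thus α·(1.332685) = 0.538997, so α = 0.538997/1.332685 ≈ 0.404.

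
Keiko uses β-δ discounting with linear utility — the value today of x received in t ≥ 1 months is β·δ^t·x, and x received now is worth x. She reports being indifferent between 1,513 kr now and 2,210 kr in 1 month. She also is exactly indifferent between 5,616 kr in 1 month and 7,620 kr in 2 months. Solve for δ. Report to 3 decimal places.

δ ≈ 0.737

From the later pair, β·δ^1·5616 = β·δ^2·7620; dividing through, δ = 5616/7620 = 0.73701.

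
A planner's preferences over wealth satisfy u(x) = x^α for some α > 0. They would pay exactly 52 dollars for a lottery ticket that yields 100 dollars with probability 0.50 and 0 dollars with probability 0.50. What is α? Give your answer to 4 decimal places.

α ≈ 1.0600

EU(lottery) = 0.50·100^α + 0.50·0 = 0.50·100^α.
Equating: 52^α = 0.50·100^α, i.e. 0.5200^α = 0.50.
α = ln(0.50) / ln(52/100) = -0.6931472/-0.6539265 ≈ 1.0600.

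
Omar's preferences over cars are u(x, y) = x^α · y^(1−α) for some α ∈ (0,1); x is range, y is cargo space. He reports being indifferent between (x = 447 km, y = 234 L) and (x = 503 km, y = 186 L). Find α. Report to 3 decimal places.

Indifference: 447^α · 234^(1−α) = 503^α · 186^(1−α).
(447/503)^α = (186/234)^(1−α); take logs: α·ln(447/503) = (1−α)·ln(186/234), i.e. α·-0.118032 = (1−α)·-0.229574.
With A = -0.118032 and B = -0.229574: α·A = (1−α)·B, so α = B/(A+B) = -0.229574/-0.347606 ≈ 0.660.

α ≈ 0.660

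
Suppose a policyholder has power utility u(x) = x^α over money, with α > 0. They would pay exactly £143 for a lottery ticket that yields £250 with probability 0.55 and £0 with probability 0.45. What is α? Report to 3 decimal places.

α ≈ 1.070

The lottery's expected utility is 0.55·u(250) + 0.45·u(0) = 0.55·250^α (since u(0) = 0 for α > 0).
Equating: 143^α = 0.55·250^α, i.e. 0.5720^α = 0.55.
Taking logs: α·ln(143/250) = ln(0.55), so α = -0.597837 / -0.558616 ≈ 1.070.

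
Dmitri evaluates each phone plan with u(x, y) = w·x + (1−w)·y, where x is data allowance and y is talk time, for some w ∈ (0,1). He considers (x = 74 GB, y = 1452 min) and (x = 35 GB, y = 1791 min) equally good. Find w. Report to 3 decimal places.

w = 0.897

u(74,1452) = u(35,1791) means w·74 + (1−w)·1452 = w·35 + (1−w)·1791.
Collecting terms: w·39 = (1−w)·339.
So w/(1−w) = 339/39 = 8.6923, giving w = 339/(39+339) = 0.897.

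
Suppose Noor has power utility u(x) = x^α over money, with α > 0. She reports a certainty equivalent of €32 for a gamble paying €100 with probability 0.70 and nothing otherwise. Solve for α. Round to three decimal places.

α ≈ 0.313

EU(lottery) = 0.70·100^α + 0.30·0 = 0.70·100^α.
Equating: 32^α = 0.70·100^α, i.e. 0.3200^α = 0.70.
Take logs: α = ln 0.70 / ln(32/100) ≈ 0.31303.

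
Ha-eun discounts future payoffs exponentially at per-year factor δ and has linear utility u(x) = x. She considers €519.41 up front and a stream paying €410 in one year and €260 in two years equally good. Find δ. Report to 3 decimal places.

Equating present values: 519.41 = 410δ + 260δ².
Rearranged: 260δ² + 410δ − 519.41 = 0.
δ = (−410 + √(410² + 4·260·519.41)) / (2·260) = (−410 + √708286.40) / 520 ≈ 0.830.

δ ≈ 0.830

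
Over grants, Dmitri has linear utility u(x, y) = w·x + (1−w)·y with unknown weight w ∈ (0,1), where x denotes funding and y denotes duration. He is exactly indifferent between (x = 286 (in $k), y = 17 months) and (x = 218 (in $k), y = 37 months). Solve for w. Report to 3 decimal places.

Indifference: w·286 + (1−w)·17 = w·218 + (1−w)·37.
w·(286−218) = (1−w)·(37−17), i.e. w·68 = (1−w)·20.
Hence w = 20/(68+20) = 20/88 = 0.227.

w = 0.227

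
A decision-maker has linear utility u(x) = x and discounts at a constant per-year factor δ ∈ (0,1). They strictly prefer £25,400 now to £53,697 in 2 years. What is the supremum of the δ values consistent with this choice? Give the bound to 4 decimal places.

δ < 0.6878

Under u(x) = x this choice says 25400 > δ^2·53697.
So δ^2 < 25400/53697 = 0.47302; taking the square root of both positive sides preserves the inequality.
δ < (25400/53697)^(1/2) ≈ 0.6878.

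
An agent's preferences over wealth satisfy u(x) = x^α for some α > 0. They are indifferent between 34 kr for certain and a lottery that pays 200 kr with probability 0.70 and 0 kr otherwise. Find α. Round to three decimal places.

EU(lottery) = 0.70·200^α + 0.30·0 = 0.70·200^α.
Indifference: 34^α = 0.70·200^α, so (34/200)^α = 0.70.
Taking logs: α·ln(34/200) = ln(0.70), so α = -0.356675 / -1.771957 ≈ 0.201.

α ≈ 0.201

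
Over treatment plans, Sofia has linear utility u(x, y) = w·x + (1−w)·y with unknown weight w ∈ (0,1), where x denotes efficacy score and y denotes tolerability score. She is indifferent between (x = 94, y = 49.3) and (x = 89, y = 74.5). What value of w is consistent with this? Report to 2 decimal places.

w = 0.83

Equating utilities: w·94 + (1−w)·49.3 = w·89 + (1−w)·74.5.
Rearranging, 5·w − 25.2·(1−w) = 0.
So w/(1−w) = 25.2/5 = 5.0400, giving w = 25.2/(5+25.2) = 0.83.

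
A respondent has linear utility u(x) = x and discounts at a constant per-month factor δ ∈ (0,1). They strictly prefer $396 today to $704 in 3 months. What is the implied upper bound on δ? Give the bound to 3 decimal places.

δ < 0.825

The preference means 396 > δ^3·704.
Dividing by 704: δ^3 < 0.56250. Both sides are positive, so the cube root keeps the direction.
δ < (396/704)^(1/3) ≈ 0.825.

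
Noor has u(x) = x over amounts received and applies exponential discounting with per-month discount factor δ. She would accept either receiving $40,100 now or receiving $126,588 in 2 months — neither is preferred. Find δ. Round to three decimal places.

The payoff in 2 months is discounted by δ^2, so u(40100) = δ^2·u(126588) and δ^2 = u(40100)/u(126588).
With u(x) = x: δ^2 = 40100/126588 = 0.31678.
Hence δ = (0.31678)^(1/2) = 0.56283.

δ ≈ 0.563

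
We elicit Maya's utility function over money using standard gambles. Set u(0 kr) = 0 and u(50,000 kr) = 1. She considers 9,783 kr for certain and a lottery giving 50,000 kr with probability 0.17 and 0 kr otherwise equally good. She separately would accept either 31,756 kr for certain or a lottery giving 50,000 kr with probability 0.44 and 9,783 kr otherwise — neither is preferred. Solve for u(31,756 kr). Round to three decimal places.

From the first indifference, u(9,783 kr) = 0.17·u(50,000 kr) + 0.83·u(0 kr) = 0.17·1 + 0.83·0 = 0.17.
Chaining: u(31,756 kr) = 0.44·1.00 + 0.56·0.17 = 0.5352.

0.535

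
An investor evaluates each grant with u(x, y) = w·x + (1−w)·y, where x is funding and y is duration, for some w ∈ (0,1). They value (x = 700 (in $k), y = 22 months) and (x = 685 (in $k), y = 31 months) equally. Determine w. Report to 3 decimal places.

w = 0.375

u(700,22) = u(685,31) means w·700 + (1−w)·22 = w·685 + (1−w)·31.
Collecting terms: w·15 = (1−w)·9.
The marginal rate of substitution is 9/15, so w = 9/(15+9) = 0.375.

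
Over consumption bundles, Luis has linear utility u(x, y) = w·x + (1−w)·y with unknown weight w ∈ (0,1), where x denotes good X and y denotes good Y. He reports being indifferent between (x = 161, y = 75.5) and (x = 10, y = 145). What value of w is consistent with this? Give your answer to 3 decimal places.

w = 0.315

Indifference: w·161 + (1−w)·75.5 = w·10 + (1−w)·145.
Rearranging, 151·w − 69.5·(1−w) = 0.
So w/(1−w) = 69.5/151 = 0.4603, giving w = 69.5/(151+69.5) = 0.315.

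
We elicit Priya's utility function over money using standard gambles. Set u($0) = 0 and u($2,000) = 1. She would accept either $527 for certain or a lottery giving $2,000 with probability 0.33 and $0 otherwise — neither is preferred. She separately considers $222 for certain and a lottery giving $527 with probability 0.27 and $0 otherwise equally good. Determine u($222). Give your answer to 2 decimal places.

0.09

The first gamble pins u($527): it must equal 0.33·1 + 0.67·0 = 0.33.
The second indifference gives u($222) = 0.27·u($527) + 0.73·u($0) = 0.27·0.33 + 0.73·0.00 = 0.0891.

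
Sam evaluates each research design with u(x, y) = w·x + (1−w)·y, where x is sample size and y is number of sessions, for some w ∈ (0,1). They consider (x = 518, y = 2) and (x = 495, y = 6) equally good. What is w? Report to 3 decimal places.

w = 0.148

u(518,2) = u(495,6) means w·518 + (1−w)·2 = w·495 + (1−w)·6.
w·(518−495) = (1−w)·(6−2), i.e. w·23 = (1−w)·4.
Hence w = 4/(23+4) = 4/27 = 0.148.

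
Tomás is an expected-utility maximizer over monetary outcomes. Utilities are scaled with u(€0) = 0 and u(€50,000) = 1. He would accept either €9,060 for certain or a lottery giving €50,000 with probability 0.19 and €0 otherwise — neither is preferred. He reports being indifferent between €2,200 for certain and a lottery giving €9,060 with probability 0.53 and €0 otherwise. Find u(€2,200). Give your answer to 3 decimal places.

The first gamble pins u(€9,060): it must equal 0.19·1 + 0.81·0 = 0.19.
Chaining: u(€2,200) = 0.53·0.19 + 0.47·0.00 = 0.1007.

0.101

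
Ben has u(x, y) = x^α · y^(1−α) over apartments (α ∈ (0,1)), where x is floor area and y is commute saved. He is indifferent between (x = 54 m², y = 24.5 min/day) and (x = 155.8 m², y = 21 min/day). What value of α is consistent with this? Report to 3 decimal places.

Set the two utilities equal: 54^α·24.5^(1−α) = 155.8^α·21^(1−α).
(54/155.8)^α = (21/24.5)^(1−α); take logs: α·ln(54/155.8) = (1−α)·ln(21/24.5), i.e. α·-1.059589 = (1−α)·-0.154151.
Thus α·(-1.213740) = -0.154151, so α = -0.154151/-1.213740 ≈ 0.127.

α ≈ 0.127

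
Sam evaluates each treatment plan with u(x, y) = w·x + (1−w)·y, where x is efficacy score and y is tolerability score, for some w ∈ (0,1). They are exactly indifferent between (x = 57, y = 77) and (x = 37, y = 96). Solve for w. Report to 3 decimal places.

w = 0.487

u(57,77) = u(37,96) means w·57 + (1−w)·77 = w·37 + (1−w)·96.
Collecting terms: w·20 = (1−w)·19.
So w/(1−w) = 19/20 = 0.9500, giving w = 19/(20+19) = 0.487.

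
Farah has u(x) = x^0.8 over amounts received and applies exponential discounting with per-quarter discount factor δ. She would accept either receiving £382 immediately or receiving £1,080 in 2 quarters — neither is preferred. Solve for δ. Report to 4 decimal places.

δ ≈ 0.6599

Equating discounted utilities: u(382) = δ^2·u(1080) ⇒ δ^2 = u(382)/u(1080).
With u(x) = x^0.8: δ^2 = 382^0.8/1080^0.8 = (382/1080)^0.8 = 0.43542.
Hence δ = (0.43542)^(1/2) = 0.659866.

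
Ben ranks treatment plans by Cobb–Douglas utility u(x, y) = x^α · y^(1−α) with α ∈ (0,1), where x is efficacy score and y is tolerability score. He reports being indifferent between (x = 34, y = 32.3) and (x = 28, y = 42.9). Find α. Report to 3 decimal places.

Set the two utilities equal: 34^α·32.3^(1−α) = 28^α·42.9^(1−α).
Rearrange to (34/28)^α = (42.9/32.3)^(1−α) and take logs: α·0.194156 = (1−α)·0.283805.
With A = 0.194156 and B = 0.283805: α·A = (1−α)·B, so α = B/(A+B) = 0.283805/0.477961 ≈ 0.594.

α ≈ 0.594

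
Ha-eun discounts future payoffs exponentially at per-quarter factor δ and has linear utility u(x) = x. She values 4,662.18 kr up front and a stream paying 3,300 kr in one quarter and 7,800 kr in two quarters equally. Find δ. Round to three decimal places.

The stream is worth 3300δ + 7800δ² today, so 3300δ + 7800δ² = 4662.18.
Rearranged: 7800δ² + 3300δ − 4662.18 = 0.
The positive root is δ = [−3300 + √(3300² + 4·7800·4662.18)] / (2·7800) = (−3300 + 12504.000)/15600 ≈ 0.590.

δ ≈ 0.590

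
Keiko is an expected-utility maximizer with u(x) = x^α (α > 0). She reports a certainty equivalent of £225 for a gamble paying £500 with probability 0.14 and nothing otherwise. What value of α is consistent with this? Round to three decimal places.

EU(lottery) = 0.14·500^α + 0.86·0 = 0.14·500^α.
Equating: 225^α = 0.14·500^α, i.e. 0.4500^α = 0.14.
Taking logs: α·ln(225/500) = ln(0.14), so α = -1.966113 / -0.798508 ≈ 2.462.

α ≈ 2.462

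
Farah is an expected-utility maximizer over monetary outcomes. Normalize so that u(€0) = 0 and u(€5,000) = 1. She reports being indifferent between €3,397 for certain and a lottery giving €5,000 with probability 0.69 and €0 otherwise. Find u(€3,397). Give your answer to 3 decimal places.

By the standard-gamble method, u(€3,397) is just the indifference probability on the best outcome: 0.69.

0.690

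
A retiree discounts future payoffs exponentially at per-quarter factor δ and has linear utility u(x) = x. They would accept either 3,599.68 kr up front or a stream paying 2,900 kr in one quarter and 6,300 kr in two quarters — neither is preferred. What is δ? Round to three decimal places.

δ ≈ 0.560

Present value of the stream is 2900·δ + 6300·δ². Indifference gives 2900δ + 6300δ² = 3599.68.
So 6300δ² + 2900δ − 3599.68 = 0.
The positive root is δ = [−2900 + √(2900² + 4·6300·3599.68)] / (2·6300) = (−2900 + 9956.000)/12600 ≈ 0.560.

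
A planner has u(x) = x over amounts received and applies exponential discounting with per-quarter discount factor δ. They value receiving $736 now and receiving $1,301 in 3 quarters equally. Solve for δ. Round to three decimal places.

The payoff in 3 quarters is discounted by δ^3, so u(736) = δ^3·u(1301) and δ^3 = u(736)/u(1301).
With u(x) = x: δ^3 = 736/1301 = 0.56572.
So δ = 0.56572^(1/3) ≈ 0.827.

δ ≈ 0.827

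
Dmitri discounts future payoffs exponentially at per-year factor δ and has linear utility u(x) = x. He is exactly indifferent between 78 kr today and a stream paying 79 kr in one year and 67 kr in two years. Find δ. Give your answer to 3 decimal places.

δ ≈ 0.640

Equating present values: 78 = 79δ + 67δ².
Rearranged: 67δ² + 79δ − 78 = 0.
By the quadratic formula (taking the positive root), δ = (−79 + √27145.00) / 134 ≈ 0.640.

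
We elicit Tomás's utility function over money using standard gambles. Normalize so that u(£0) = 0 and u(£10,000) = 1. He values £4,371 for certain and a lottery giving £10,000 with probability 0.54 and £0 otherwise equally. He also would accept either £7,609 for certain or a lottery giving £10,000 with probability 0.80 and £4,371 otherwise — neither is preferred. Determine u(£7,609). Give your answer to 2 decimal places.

0.91

First, u(£4,371) = 0.54·u(£10,000) + 0.46·u(£0) = 0.54.
Chaining: u(£7,609) = 0.80·1.00 + 0.20·0.54 = 0.9080.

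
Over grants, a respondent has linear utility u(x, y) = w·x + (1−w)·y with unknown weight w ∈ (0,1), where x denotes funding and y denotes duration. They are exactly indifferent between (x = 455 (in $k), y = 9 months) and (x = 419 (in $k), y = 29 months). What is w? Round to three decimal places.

Equating utilities: w·455 + (1−w)·9 = w·419 + (1−w)·29.
Rearranging, 36·w − 20·(1−w) = 0.
So w/(1−w) = 20/36 = 0.5556, giving w = 20/(36+20) = 0.357.

w = 0.357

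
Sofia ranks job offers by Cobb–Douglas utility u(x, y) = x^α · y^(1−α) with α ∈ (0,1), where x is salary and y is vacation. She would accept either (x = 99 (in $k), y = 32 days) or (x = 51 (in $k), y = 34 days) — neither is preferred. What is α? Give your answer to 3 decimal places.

α ≈ 0.084

Set the two utilities equal: 99^α·32^(1−α) = 51^α·34^(1−α).
Taking logs: α·ln 99 + (1−α)·ln 32 = α·ln 51 + (1−α)·ln 34, i.e. α·0.663294 = (1−α)·0.060625.
So α/(1−α) = (0.060625)/(0.663294) = 0.091400, and α = 0.091400/1.091400 ≈ 0.084.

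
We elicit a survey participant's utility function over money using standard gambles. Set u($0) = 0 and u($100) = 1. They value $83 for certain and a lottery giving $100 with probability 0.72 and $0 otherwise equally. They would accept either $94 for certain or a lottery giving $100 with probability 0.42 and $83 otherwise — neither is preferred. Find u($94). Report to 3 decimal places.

First, u($83) = 0.72·u($100) + 0.28·u($0) = 0.72.
The second indifference gives u($94) = 0.42·u($100) + 0.58·u($83) = 0.42·1.00 + 0.58·0.72 = 0.8376.

0.838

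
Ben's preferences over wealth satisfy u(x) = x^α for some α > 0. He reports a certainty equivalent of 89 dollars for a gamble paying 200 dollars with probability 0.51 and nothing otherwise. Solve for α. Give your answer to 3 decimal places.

α ≈ 0.832

The lottery's expected utility is 0.51·u(200) + 0.49·u(0) = 0.51·200^α (since u(0) = 0 for α > 0).
Indifference: 89^α = 0.51·200^α, so (89/200)^α = 0.51.
α = ln(0.51) / ln(89/200) = -0.673345/-0.809681 ≈ 0.832.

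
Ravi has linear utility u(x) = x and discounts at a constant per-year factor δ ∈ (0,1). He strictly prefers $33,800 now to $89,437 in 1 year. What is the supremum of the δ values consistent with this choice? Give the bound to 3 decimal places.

δ < 0.378

The preference means 33800 > δ·89437.
Dividing through by 89437 gives δ < 0.37792.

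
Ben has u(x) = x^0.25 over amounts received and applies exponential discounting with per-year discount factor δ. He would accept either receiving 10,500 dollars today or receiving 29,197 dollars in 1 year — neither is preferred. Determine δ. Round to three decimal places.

δ ≈ 0.774

The payoff in 1 year is discounted by δ, so u(10500) = δ·u(29197) and δ = u(10500)/u(29197).
Since u(x) = x^0.25, δ = (10500/29197)^0.25 = 0.35963^0.25 = 0.77440.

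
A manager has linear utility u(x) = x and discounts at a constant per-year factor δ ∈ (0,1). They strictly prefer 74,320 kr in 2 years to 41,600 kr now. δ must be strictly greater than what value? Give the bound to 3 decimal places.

δ > 0.748

Comparing present values: 41600 < δ^2·74320.
Hence δ^2 > 41600/74320 = 0.55974, and x ↦ x^(1/2) is increasing on (0,∞).
δ > (41600/74320)^(1/2) ≈ 0.748.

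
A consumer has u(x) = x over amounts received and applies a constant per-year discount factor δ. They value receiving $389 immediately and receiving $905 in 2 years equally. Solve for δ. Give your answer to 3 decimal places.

Equating discounted utilities: u(389) = δ^2·u(905) ⇒ δ^2 = u(389)/u(905).
With u(x) = x: δ^2 = 389/905 = 0.42983.
Taking the square root: δ = 0.42983^(1/2) ≈ 0.656.

δ ≈ 0.656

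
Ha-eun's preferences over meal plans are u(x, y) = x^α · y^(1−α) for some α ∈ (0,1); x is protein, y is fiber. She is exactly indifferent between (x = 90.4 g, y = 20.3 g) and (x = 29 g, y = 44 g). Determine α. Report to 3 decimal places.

Set the two utilities equal: 90.4^α·20.3^(1−α) = 29^α·44^(1−α).
Rearrange to (90.4/29)^α = (44/20.3)^(1−α) and take logs: α·1.136948 = (1−α)·0.773569.
Thus α·(1.910517) = 0.773569, so α = 0.773569/1.910517 ≈ 0.405.

α ≈ 0.405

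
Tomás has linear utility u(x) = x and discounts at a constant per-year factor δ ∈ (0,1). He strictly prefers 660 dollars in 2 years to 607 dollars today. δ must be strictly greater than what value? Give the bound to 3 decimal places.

Comparing present values: 607 < δ^2·660.
Dividing by 660: δ^2 > 0.91970. Both sides are positive, so the square root keeps the direction.
δ > 0.91970^(1/2) = 0.959.

δ > 0.959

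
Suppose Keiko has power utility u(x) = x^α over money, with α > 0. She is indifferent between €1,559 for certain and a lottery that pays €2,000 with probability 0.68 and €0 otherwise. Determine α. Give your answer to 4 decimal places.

The lottery's expected utility is 0.68·u(2000) + 0.32·u(0) = 0.68·2000^α (since u(0) = 0 for α > 0).
Setting u(1559) equal to that: 1559^α = 0.68·2000^α ⇒ (1559/2000)^α = 0.68.
Take logs: α = ln 0.68 / ln(1559/2000) ≈ 1.548207.

α ≈ 1.5482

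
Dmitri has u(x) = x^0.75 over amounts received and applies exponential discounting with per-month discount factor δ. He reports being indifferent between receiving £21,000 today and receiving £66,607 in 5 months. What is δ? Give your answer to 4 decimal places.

δ ≈ 0.8410

Indifference means u(21000) = δ^5 · u(66607), so δ^5 = u(21000)/u(66607).
With u(x) = x^0.75: δ^5 = 21000^0.75/66607^0.75 = (21000/66607)^0.75 = 0.42075.
So δ = 0.42075^(1/5) ≈ 0.8410.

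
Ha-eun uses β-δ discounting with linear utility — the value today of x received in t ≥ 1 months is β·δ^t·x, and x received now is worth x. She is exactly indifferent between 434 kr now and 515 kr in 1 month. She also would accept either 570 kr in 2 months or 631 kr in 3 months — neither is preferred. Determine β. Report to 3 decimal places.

Both payoffs in the second observation are in the future, so β drops out: δ^2·570 = δ^3·631 ⇒ δ = 570/631 = 0.90333.
Now use the now-vs-future pair: 434 = β·δ·515 gives β = 434/(0.90333·515) ≈ 0.933.

β ≈ 0.933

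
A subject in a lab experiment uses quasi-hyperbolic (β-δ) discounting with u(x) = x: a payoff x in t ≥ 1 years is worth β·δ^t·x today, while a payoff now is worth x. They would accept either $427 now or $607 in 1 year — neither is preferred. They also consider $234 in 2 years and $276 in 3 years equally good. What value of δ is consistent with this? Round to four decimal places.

δ ≈ 0.8478

Both payoffs in the second observation are in the future, so β drops out: δ^2·234 = δ^3·276 ⇒ δ = 234/276 = 0.84783.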